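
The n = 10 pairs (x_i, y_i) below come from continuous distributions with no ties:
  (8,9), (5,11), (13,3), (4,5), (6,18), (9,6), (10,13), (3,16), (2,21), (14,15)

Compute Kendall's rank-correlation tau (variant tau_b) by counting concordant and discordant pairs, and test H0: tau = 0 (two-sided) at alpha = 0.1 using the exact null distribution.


Step 1: Enumerate the 45 unordered pairs (i,j) with i<j and classify each by sign(x_j-x_i) * sign(y_j-y_i).
  (1,2):dx=-3,dy=+2->D; (1,3):dx=+5,dy=-6->D; (1,4):dx=-4,dy=-4->C; (1,5):dx=-2,dy=+9->D
  (1,6):dx=+1,dy=-3->D; (1,7):dx=+2,dy=+4->C; (1,8):dx=-5,dy=+7->D; (1,9):dx=-6,dy=+12->D
  (1,10):dx=+6,dy=+6->C; (2,3):dx=+8,dy=-8->D; (2,4):dx=-1,dy=-6->C; (2,5):dx=+1,dy=+7->C
  (2,6):dx=+4,dy=-5->D; (2,7):dx=+5,dy=+2->C; (2,8):dx=-2,dy=+5->D; (2,9):dx=-3,dy=+10->D
  (2,10):dx=+9,dy=+4->C; (3,4):dx=-9,dy=+2->D; (3,5):dx=-7,dy=+15->D; (3,6):dx=-4,dy=+3->D
  (3,7):dx=-3,dy=+10->D; (3,8):dx=-10,dy=+13->D; (3,9):dx=-11,dy=+18->D; (3,10):dx=+1,dy=+12->C
  (4,5):dx=+2,dy=+13->C; (4,6):dx=+5,dy=+1->C; (4,7):dx=+6,dy=+8->C; (4,8):dx=-1,dy=+11->D
  (4,9):dx=-2,dy=+16->D; (4,10):dx=+10,dy=+10->C; (5,6):dx=+3,dy=-12->D; (5,7):dx=+4,dy=-5->D
  (5,8):dx=-3,dy=-2->C; (5,9):dx=-4,dy=+3->D; (5,10):dx=+8,dy=-3->D; (6,7):dx=+1,dy=+7->C
  (6,8):dx=-6,dy=+10->D; (6,9):dx=-7,dy=+15->D; (6,10):dx=+5,dy=+9->C; (7,8):dx=-7,dy=+3->D
  (7,9):dx=-8,dy=+8->D; (7,10):dx=+4,dy=+2->C; (8,9):dx=-1,dy=+5->D; (8,10):dx=+11,dy=-1->D
  (9,10):dx=+12,dy=-6->D
Step 2: C = 16, D = 29, total pairs = 45.
Step 3: tau = (C - D)/(n(n-1)/2) = (16 - 29)/45 = -0.288889.
Step 4: Exact two-sided p-value (enumerate n! = 3628800 permutations of y under H0): p = 0.291248.
Step 5: alpha = 0.1. fail to reject H0.

tau_b = -0.2889 (C=16, D=29), p = 0.291248, fail to reject H0.


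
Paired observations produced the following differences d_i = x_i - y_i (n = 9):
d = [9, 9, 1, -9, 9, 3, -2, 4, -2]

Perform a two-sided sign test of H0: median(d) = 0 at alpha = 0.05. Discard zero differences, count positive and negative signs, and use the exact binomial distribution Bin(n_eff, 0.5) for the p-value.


Step 1: Discard zero differences. Original n = 9; n_eff = number of nonzero differences = 9.
Nonzero differences (with sign): +9, +9, +1, -9, +9, +3, -2, +4, -2
Step 2: Count signs: positive = 6, negative = 3.
Step 3: Under H0: P(positive) = 0.5, so the number of positives S ~ Bin(9, 0.5).
Step 4: Two-sided exact p-value = sum of Bin(9,0.5) probabilities at or below the observed probability = 0.507812.
Step 5: alpha = 0.05. fail to reject H0.

n_eff = 9, pos = 6, neg = 3, p = 0.507812, fail to reject H0.


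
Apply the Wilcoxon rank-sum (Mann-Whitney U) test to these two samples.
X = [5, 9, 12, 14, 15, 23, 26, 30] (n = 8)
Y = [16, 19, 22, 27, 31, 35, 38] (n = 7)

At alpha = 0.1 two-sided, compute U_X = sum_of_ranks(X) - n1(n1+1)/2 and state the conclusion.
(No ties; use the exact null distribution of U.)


Step 1: Combine and sort all 15 observations; assign midranks.
sorted (value, group): (5,X), (9,X), (12,X), (14,X), (15,X), (16,Y), (19,Y), (22,Y), (23,X), (26,X), (27,Y), (30,X), (31,Y), (35,Y), (38,Y)
ranks: 5->1, 9->2, 12->3, 14->4, 15->5, 16->6, 19->7, 22->8, 23->9, 26->10, 27->11, 30->12, 31->13, 35->14, 38->15
Step 2: Rank sum for X: R1 = 1 + 2 + 3 + 4 + 5 + 9 + 10 + 12 = 46.
Step 3: U_X = R1 - n1(n1+1)/2 = 46 - 8*9/2 = 46 - 36 = 10.
       U_Y = n1*n2 - U_X = 56 - 10 = 46.
Step 4: No ties, so the exact null distribution of U (based on enumerating the C(15,8) = 6435 equally likely rank assignments) gives the two-sided p-value.
Step 5: p-value = 0.040093; compare to alpha = 0.1. reject H0.

U_X = 10, p = 0.040093, reject H0 at alpha = 0.1.


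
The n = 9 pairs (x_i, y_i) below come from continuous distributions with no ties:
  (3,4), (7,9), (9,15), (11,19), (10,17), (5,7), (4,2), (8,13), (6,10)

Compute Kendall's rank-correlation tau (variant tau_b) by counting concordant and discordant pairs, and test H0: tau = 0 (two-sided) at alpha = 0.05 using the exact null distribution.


Step 1: Enumerate the 36 unordered pairs (i,j) with i<j and classify each by sign(x_j-x_i) * sign(y_j-y_i).
  (1,2):dx=+4,dy=+5->C; (1,3):dx=+6,dy=+11->C; (1,4):dx=+8,dy=+15->C; (1,5):dx=+7,dy=+13->C
  (1,6):dx=+2,dy=+3->C; (1,7):dx=+1,dy=-2->D; (1,8):dx=+5,dy=+9->C; (1,9):dx=+3,dy=+6->C
  (2,3):dx=+2,dy=+6->C; (2,4):dx=+4,dy=+10->C; (2,5):dx=+3,dy=+8->C; (2,6):dx=-2,dy=-2->C
  (2,7):dx=-3,dy=-7->C; (2,8):dx=+1,dy=+4->C; (2,9):dx=-1,dy=+1->D; (3,4):dx=+2,dy=+4->C
  (3,5):dx=+1,dy=+2->C; (3,6):dx=-4,dy=-8->C; (3,7):dx=-5,dy=-13->C; (3,8):dx=-1,dy=-2->C
  (3,9):dx=-3,dy=-5->C; (4,5):dx=-1,dy=-2->C; (4,6):dx=-6,dy=-12->C; (4,7):dx=-7,dy=-17->C
  (4,8):dx=-3,dy=-6->C; (4,9):dx=-5,dy=-9->C; (5,6):dx=-5,dy=-10->C; (5,7):dx=-6,dy=-15->C
  (5,8):dx=-2,dy=-4->C; (5,9):dx=-4,dy=-7->C; (6,7):dx=-1,dy=-5->C; (6,8):dx=+3,dy=+6->C
  (6,9):dx=+1,dy=+3->C; (7,8):dx=+4,dy=+11->C; (7,9):dx=+2,dy=+8->C; (8,9):dx=-2,dy=-3->C
Step 2: C = 34, D = 2, total pairs = 36.
Step 3: tau = (C - D)/(n(n-1)/2) = (34 - 2)/36 = 0.888889.
Step 4: Exact two-sided p-value (enumerate n! = 362880 permutations of y under H0): p = 0.000243.
Step 5: alpha = 0.05. reject H0.

tau_b = 0.8889 (C=34, D=2), p = 0.000243, reject H0.


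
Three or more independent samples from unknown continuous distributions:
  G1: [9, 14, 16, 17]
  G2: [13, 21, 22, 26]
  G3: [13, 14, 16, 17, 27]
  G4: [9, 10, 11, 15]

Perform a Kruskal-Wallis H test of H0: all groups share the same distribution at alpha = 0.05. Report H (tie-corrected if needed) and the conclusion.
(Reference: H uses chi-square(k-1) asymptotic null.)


Step 1: Combine all N = 17 observations and assign midranks.
sorted (value, group, rank): (9,G1,1.5), (9,G4,1.5), (10,G4,3), (11,G4,4), (13,G2,5.5), (13,G3,5.5), (14,G1,7.5), (14,G3,7.5), (15,G4,9), (16,G1,10.5), (16,G3,10.5), (17,G1,12.5), (17,G3,12.5), (21,G2,14), (22,G2,15), (26,G2,16), (27,G3,17)
Step 2: Sum ranks within each group.
R_1 = 32 (n_1 = 4)
R_2 = 50.5 (n_2 = 4)
R_3 = 53 (n_3 = 5)
R_4 = 17.5 (n_4 = 4)
Step 3: H = 12/(N(N+1)) * sum(R_i^2/n_i) - 3(N+1)
     = 12/(17*18) * (32^2/4 + 50.5^2/4 + 53^2/5 + 17.5^2/4) - 3*18
     = 0.039216 * 1531.92 - 54
     = 6.075490.
Step 4: Ties present; correction factor C = 1 - 30/(17^3 - 17) = 0.993873. Corrected H = 6.075490 / 0.993873 = 6.112947.
Step 5: Under H0, H ~ chi^2(3); p-value = 0.106243.
Step 6: alpha = 0.05. fail to reject H0.

H = 6.1129, df = 3, p = 0.106243, fail to reject H0.


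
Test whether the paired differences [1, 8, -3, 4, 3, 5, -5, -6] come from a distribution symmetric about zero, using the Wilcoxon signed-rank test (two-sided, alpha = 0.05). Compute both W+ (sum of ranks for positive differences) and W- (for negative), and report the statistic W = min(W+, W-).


Step 1: Drop any zero differences (none here) and take |d_i|.
|d| = [1, 8, 3, 4, 3, 5, 5, 6]
Step 2: Midrank |d_i| (ties get averaged ranks).
ranks: |1|->1, |8|->8, |3|->2.5, |4|->4, |3|->2.5, |5|->5.5, |5|->5.5, |6|->7
Step 3: Attach original signs; sum ranks with positive sign and with negative sign.
W+ = 1 + 8 + 4 + 2.5 + 5.5 = 21
W- = 2.5 + 5.5 + 7 = 15
(Check: W+ + W- = 36 should equal n(n+1)/2 = 36.)
Step 4: Test statistic W = min(W+, W-) = 15.
Step 5: Ties in |d|, so use the tie-corrected normal approximation.
        E[W] = n(n+1)/4 = 8*9/4 = 18.
        Tie groups: |d|=3 (t=2), |d|=5 (t=2); sum(t^3 - t) = 12.
        Var[W] = n(n+1)(2n+1)/24 - sum(t^3-t)/48 = 1224/24 - 12/48 = 50.75.
        z = (W - E[W]) / sqrt(Var[W]) = (15 - 18) / 7.1239 = -0.4211.
        Two-sided p = 2*Phi(z) = 0.673669.
Step 6: alpha = 0.05. fail to reject H0.

W+ = 21, W- = 15, W = min = 15, p = 0.673669, fail to reject H0.


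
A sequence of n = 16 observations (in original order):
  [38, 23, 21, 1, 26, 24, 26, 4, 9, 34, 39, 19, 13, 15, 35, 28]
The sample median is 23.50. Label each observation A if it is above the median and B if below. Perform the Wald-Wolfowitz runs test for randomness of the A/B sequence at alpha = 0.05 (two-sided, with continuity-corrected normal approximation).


Step 1: Compute median = 23.50; label A = above, B = below.
Labels in order: ABBBAAABBAABBBAA  (n_A = 8, n_B = 8)
Step 2: Count runs R = 7.
Step 3: Under H0 (random ordering), E[R] = 2*n_A*n_B/(n_A+n_B) + 1 = 2*8*8/16 + 1 = 9.0000.
        Var[R] = 2*n_A*n_B*(2*n_A*n_B - n_A - n_B) / ((n_A+n_B)^2 * (n_A+n_B-1)) = 14336/3840 = 3.7333.
        SD[R] = 1.9322.
Step 4: Continuity-corrected z = (R + 0.5 - E[R]) / SD[R] = (7 + 0.5 - 9.0000) / 1.9322 = -0.7763.
Step 5: Two-sided p-value via normal approximation = 2*(1 - Phi(|z|)) = 0.437558.
Step 6: alpha = 0.05. fail to reject H0.

R = 7, z = -0.7763, p = 0.437558, fail to reject H0.


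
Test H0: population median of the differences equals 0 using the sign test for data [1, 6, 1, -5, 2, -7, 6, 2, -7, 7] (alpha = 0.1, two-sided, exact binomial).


Step 1: Discard zero differences. Original n = 10; n_eff = number of nonzero differences = 10.
Nonzero differences (with sign): +1, +6, +1, -5, +2, -7, +6, +2, -7, +7
Step 2: Count signs: positive = 7, negative = 3.
Step 3: Under H0: P(positive) = 0.5, so the number of positives S ~ Bin(10, 0.5).
Step 4: Two-sided exact p-value = sum of Bin(10,0.5) probabilities at or below the observed probability = 0.343750.
Step 5: alpha = 0.1. fail to reject H0.

n_eff = 10, pos = 7, neg = 3, p = 0.343750, fail to reject H0.


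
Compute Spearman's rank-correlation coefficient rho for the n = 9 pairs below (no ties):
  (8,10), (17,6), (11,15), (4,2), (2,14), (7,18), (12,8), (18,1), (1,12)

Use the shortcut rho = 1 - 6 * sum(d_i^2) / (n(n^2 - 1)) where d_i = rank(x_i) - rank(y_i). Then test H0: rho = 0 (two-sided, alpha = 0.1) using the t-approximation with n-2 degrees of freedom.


Step 1: Rank x and y separately (midranks; no ties here).
rank(x): 8->5, 17->8, 11->6, 4->3, 2->2, 7->4, 12->7, 18->9, 1->1
rank(y): 10->5, 6->3, 15->8, 2->2, 14->7, 18->9, 8->4, 1->1, 12->6
Step 2: d_i = R_x(i) - R_y(i); compute d_i^2.
  (5-5)^2=0, (8-3)^2=25, (6-8)^2=4, (3-2)^2=1, (2-7)^2=25, (4-9)^2=25, (7-4)^2=9, (9-1)^2=64, (1-6)^2=25
sum(d^2) = 178.
Step 3: rho = 1 - 6*178 / (9*(9^2 - 1)) = 1 - 1068/720 = -0.483333.
Step 4: Under H0, t = rho * sqrt((n-2)/(1-rho^2)) = -1.4607 ~ t(7).
Step 5: Two-sided p-value from the t-distribution with 7 df = 0.187470.
Step 6: alpha = 0.1. fail to reject H0.

rho = -0.4833, p = 0.187470, fail to reject H0 at alpha = 0.1.


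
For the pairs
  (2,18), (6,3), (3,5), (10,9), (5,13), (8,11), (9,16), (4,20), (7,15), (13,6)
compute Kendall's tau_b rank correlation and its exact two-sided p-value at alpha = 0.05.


Step 1: Enumerate the 45 unordered pairs (i,j) with i<j and classify each by sign(x_j-x_i) * sign(y_j-y_i).
  (1,2):dx=+4,dy=-15->D; (1,3):dx=+1,dy=-13->D; (1,4):dx=+8,dy=-9->D; (1,5):dx=+3,dy=-5->D
  (1,6):dx=+6,dy=-7->D; (1,7):dx=+7,dy=-2->D; (1,8):dx=+2,dy=+2->C; (1,9):dx=+5,dy=-3->D
  (1,10):dx=+11,dy=-12->D; (2,3):dx=-3,dy=+2->D; (2,4):dx=+4,dy=+6->C; (2,5):dx=-1,dy=+10->D
  (2,6):dx=+2,dy=+8->C; (2,7):dx=+3,dy=+13->C; (2,8):dx=-2,dy=+17->D; (2,9):dx=+1,dy=+12->C
  (2,10):dx=+7,dy=+3->C; (3,4):dx=+7,dy=+4->C; (3,5):dx=+2,dy=+8->C; (3,6):dx=+5,dy=+6->C
  (3,7):dx=+6,dy=+11->C; (3,8):dx=+1,dy=+15->C; (3,9):dx=+4,dy=+10->C; (3,10):dx=+10,dy=+1->C
  (4,5):dx=-5,dy=+4->D; (4,6):dx=-2,dy=+2->D; (4,7):dx=-1,dy=+7->D; (4,8):dx=-6,dy=+11->D
  (4,9):dx=-3,dy=+6->D; (4,10):dx=+3,dy=-3->D; (5,6):dx=+3,dy=-2->D; (5,7):dx=+4,dy=+3->C
  (5,8):dx=-1,dy=+7->D; (5,9):dx=+2,dy=+2->C; (5,10):dx=+8,dy=-7->D; (6,7):dx=+1,dy=+5->C
  (6,8):dx=-4,dy=+9->D; (6,9):dx=-1,dy=+4->D; (6,10):dx=+5,dy=-5->D; (7,8):dx=-5,dy=+4->D
  (7,9):dx=-2,dy=-1->C; (7,10):dx=+4,dy=-10->D; (8,9):dx=+3,dy=-5->D; (8,10):dx=+9,dy=-14->D
  (9,10):dx=+6,dy=-9->D
Step 2: C = 17, D = 28, total pairs = 45.
Step 3: tau = (C - D)/(n(n-1)/2) = (17 - 28)/45 = -0.244444.
Step 4: Exact two-sided p-value (enumerate n! = 3628800 permutations of y under H0): p = 0.380720.
Step 5: alpha = 0.05. fail to reject H0.

tau_b = -0.2444 (C=17, D=28), p = 0.380720, fail to reject H0.


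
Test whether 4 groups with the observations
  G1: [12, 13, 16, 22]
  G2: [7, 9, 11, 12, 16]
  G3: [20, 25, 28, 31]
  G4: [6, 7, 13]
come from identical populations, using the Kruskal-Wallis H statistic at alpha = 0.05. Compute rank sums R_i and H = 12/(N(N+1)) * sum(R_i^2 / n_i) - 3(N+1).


Step 1: Combine all N = 16 observations and assign midranks.
sorted (value, group, rank): (6,G4,1), (7,G2,2.5), (7,G4,2.5), (9,G2,4), (11,G2,5), (12,G1,6.5), (12,G2,6.5), (13,G1,8.5), (13,G4,8.5), (16,G1,10.5), (16,G2,10.5), (20,G3,12), (22,G1,13), (25,G3,14), (28,G3,15), (31,G3,16)
Step 2: Sum ranks within each group.
R_1 = 38.5 (n_1 = 4)
R_2 = 28.5 (n_2 = 5)
R_3 = 57 (n_3 = 4)
R_4 = 12 (n_4 = 3)
Step 3: H = 12/(N(N+1)) * sum(R_i^2/n_i) - 3(N+1)
     = 12/(16*17) * (38.5^2/4 + 28.5^2/5 + 57^2/4 + 12^2/3) - 3*17
     = 0.044118 * 1393.26 - 51
     = 10.467463.
Step 4: Ties present; correction factor C = 1 - 24/(16^3 - 16) = 0.994118. Corrected H = 10.467463 / 0.994118 = 10.529401.
Step 5: Under H0, H ~ chi^2(3); p-value = 0.014563.
Step 6: alpha = 0.05. reject H0.

H = 10.5294, df = 3, p = 0.014563, reject H0.


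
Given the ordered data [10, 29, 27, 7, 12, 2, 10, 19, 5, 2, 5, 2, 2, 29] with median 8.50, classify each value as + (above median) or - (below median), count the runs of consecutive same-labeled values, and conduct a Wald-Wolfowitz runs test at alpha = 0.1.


Step 1: Compute median = 8.50; label A = above, B = below.
Labels in order: AAABABAABBBBBA  (n_A = 7, n_B = 7)
Step 2: Count runs R = 7.
Step 3: Under H0 (random ordering), E[R] = 2*n_A*n_B/(n_A+n_B) + 1 = 2*7*7/14 + 1 = 8.0000.
        Var[R] = 2*n_A*n_B*(2*n_A*n_B - n_A - n_B) / ((n_A+n_B)^2 * (n_A+n_B-1)) = 8232/2548 = 3.2308.
        SD[R] = 1.7974.
Step 4: Continuity-corrected z = (R + 0.5 - E[R]) / SD[R] = (7 + 0.5 - 8.0000) / 1.7974 = -0.2782.
Step 5: Two-sided p-value via normal approximation = 2*(1 - Phi(|z|)) = 0.780879.
Step 6: alpha = 0.1. fail to reject H0.

R = 7, z = -0.2782, p = 0.780879, fail to reject H0.


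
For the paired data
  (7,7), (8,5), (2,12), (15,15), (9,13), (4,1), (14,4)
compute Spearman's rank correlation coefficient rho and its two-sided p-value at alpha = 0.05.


Step 1: Rank x and y separately (midranks; no ties here).
rank(x): 7->3, 8->4, 2->1, 15->7, 9->5, 4->2, 14->6
rank(y): 7->4, 5->3, 12->5, 15->7, 13->6, 1->1, 4->2
Step 2: d_i = R_x(i) - R_y(i); compute d_i^2.
  (3-4)^2=1, (4-3)^2=1, (1-5)^2=16, (7-7)^2=0, (5-6)^2=1, (2-1)^2=1, (6-2)^2=16
sum(d^2) = 36.
Step 3: rho = 1 - 6*36 / (7*(7^2 - 1)) = 1 - 216/336 = 0.357143.
Step 4: Under H0, t = rho * sqrt((n-2)/(1-rho^2)) = 0.8550 ~ t(5).
Step 5: Two-sided p-value from the t-distribution with 5 df = 0.431611.
Step 6: alpha = 0.05. fail to reject H0.

rho = 0.3571, p = 0.431611, fail to reject H0 at alpha = 0.05.


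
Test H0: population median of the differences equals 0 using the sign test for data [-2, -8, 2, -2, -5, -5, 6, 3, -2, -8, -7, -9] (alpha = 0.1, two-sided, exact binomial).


Step 1: Discard zero differences. Original n = 12; n_eff = number of nonzero differences = 12.
Nonzero differences (with sign): -2, -8, +2, -2, -5, -5, +6, +3, -2, -8, -7, -9
Step 2: Count signs: positive = 3, negative = 9.
Step 3: Under H0: P(positive) = 0.5, so the number of positives S ~ Bin(12, 0.5).
Step 4: Two-sided exact p-value = sum of Bin(12,0.5) probabilities at or below the observed probability = 0.145996.
Step 5: alpha = 0.1. fail to reject H0.

n_eff = 12, pos = 3, neg = 9, p = 0.145996, fail to reject H0.


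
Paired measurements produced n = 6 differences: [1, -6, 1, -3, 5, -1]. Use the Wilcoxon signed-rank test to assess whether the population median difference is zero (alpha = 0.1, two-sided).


Step 1: Drop any zero differences (none here) and take |d_i|.
|d| = [1, 6, 1, 3, 5, 1]
Step 2: Midrank |d_i| (ties get averaged ranks).
ranks: |1|->2, |6|->6, |1|->2, |3|->4, |5|->5, |1|->2
Step 3: Attach original signs; sum ranks with positive sign and with negative sign.
W+ = 2 + 2 + 5 = 9
W- = 6 + 4 + 2 = 12
(Check: W+ + W- = 21 should equal n(n+1)/2 = 21.)
Step 4: Test statistic W = min(W+, W-) = 9.
Step 5: Ties in |d|, so use the tie-corrected normal approximation.
        E[W] = n(n+1)/4 = 6*7/4 = 10.5.
        Tie groups: |d|=1 (t=3); sum(t^3 - t) = 24.
        Var[W] = n(n+1)(2n+1)/24 - sum(t^3-t)/48 = 546/24 - 24/48 = 22.25.
        z = (W - E[W]) / sqrt(Var[W]) = (9 - 10.5) / 4.7170 = -0.3180.
        Two-sided p = 2*Phi(z) = 0.750485.
Step 6: alpha = 0.1. fail to reject H0.

W+ = 9, W- = 12, W = min = 9, p = 0.750485, fail to reject H0.


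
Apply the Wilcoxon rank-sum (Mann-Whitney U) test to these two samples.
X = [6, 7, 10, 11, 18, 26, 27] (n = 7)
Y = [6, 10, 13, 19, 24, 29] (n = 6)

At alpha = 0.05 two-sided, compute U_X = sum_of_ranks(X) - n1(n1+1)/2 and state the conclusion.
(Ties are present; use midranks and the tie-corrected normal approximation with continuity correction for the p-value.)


Step 1: Combine and sort all 13 observations; assign midranks.
sorted (value, group): (6,X), (6,Y), (7,X), (10,X), (10,Y), (11,X), (13,Y), (18,X), (19,Y), (24,Y), (26,X), (27,X), (29,Y)
ranks: 6->1.5, 6->1.5, 7->3, 10->4.5, 10->4.5, 11->6, 13->7, 18->8, 19->9, 24->10, 26->11, 27->12, 29->13
Step 2: Rank sum for X: R1 = 1.5 + 3 + 4.5 + 6 + 8 + 11 + 12 = 46.
Step 3: U_X = R1 - n1(n1+1)/2 = 46 - 7*8/2 = 46 - 28 = 18.
       U_Y = n1*n2 - U_X = 42 - 18 = 24.
Step 4: Ties are present, so use the tie-corrected normal approximation (with continuity correction) for the p-value.
Step 5: p-value = 0.720247; compare to alpha = 0.05. fail to reject H0.

U_X = 18, p = 0.720247, fail to reject H0 at alpha = 0.05.


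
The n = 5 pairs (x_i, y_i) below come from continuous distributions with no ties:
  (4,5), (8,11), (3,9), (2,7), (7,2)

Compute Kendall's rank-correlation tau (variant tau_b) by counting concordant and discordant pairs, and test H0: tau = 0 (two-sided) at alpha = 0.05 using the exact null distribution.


Step 1: Enumerate the 10 unordered pairs (i,j) with i<j and classify each by sign(x_j-x_i) * sign(y_j-y_i).
  (1,2):dx=+4,dy=+6->C; (1,3):dx=-1,dy=+4->D; (1,4):dx=-2,dy=+2->D; (1,5):dx=+3,dy=-3->D
  (2,3):dx=-5,dy=-2->C; (2,4):dx=-6,dy=-4->C; (2,5):dx=-1,dy=-9->C; (3,4):dx=-1,dy=-2->C
  (3,5):dx=+4,dy=-7->D; (4,5):dx=+5,dy=-5->D
Step 2: C = 5, D = 5, total pairs = 10.
Step 3: tau = (C - D)/(n(n-1)/2) = (5 - 5)/10 = 0.000000.
Step 4: Exact two-sided p-value (enumerate n! = 120 permutations of y under H0): p = 1.000000.
Step 5: alpha = 0.05. fail to reject H0.

tau_b = 0.0000 (C=5, D=5), p = 1.000000, fail to reject H0.


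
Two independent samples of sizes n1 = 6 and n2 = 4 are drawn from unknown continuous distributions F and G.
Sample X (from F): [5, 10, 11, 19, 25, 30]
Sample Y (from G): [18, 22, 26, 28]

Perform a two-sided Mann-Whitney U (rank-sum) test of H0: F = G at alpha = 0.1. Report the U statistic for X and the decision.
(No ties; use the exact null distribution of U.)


Step 1: Combine and sort all 10 observations; assign midranks.
sorted (value, group): (5,X), (10,X), (11,X), (18,Y), (19,X), (22,Y), (25,X), (26,Y), (28,Y), (30,X)
ranks: 5->1, 10->2, 11->3, 18->4, 19->5, 22->6, 25->7, 26->8, 28->9, 30->10
Step 2: Rank sum for X: R1 = 1 + 2 + 3 + 5 + 7 + 10 = 28.
Step 3: U_X = R1 - n1(n1+1)/2 = 28 - 6*7/2 = 28 - 21 = 7.
       U_Y = n1*n2 - U_X = 24 - 7 = 17.
Step 4: No ties, so the exact null distribution of U (based on enumerating the C(10,6) = 210 equally likely rank assignments) gives the two-sided p-value.
Step 5: p-value = 0.352381; compare to alpha = 0.1. fail to reject H0.

U_X = 7, p = 0.352381, fail to reject H0 at alpha = 0.1.


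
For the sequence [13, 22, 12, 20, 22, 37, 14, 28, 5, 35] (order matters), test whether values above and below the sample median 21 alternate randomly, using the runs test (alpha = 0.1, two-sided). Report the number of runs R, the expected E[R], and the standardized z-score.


Step 1: Compute median = 21; label A = above, B = below.
Labels in order: BABBAABABA  (n_A = 5, n_B = 5)
Step 2: Count runs R = 8.
Step 3: Under H0 (random ordering), E[R] = 2*n_A*n_B/(n_A+n_B) + 1 = 2*5*5/10 + 1 = 6.0000.
        Var[R] = 2*n_A*n_B*(2*n_A*n_B - n_A - n_B) / ((n_A+n_B)^2 * (n_A+n_B-1)) = 2000/900 = 2.2222.
        SD[R] = 1.4907.
Step 4: Continuity-corrected z = (R - 0.5 - E[R]) / SD[R] = (8 - 0.5 - 6.0000) / 1.4907 = 1.0062.
Step 5: Two-sided p-value via normal approximation = 2*(1 - Phi(|z|)) = 0.314305.
Step 6: alpha = 0.1. fail to reject H0.

R = 8, z = 1.0062, p = 0.314305, fail to reject H0.


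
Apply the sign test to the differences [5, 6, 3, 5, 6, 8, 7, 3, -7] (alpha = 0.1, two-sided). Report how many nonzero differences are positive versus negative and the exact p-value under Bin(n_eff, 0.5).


Step 1: Discard zero differences. Original n = 9; n_eff = number of nonzero differences = 9.
Nonzero differences (with sign): +5, +6, +3, +5, +6, +8, +7, +3, -7
Step 2: Count signs: positive = 8, negative = 1.
Step 3: Under H0: P(positive) = 0.5, so the number of positives S ~ Bin(9, 0.5).
Step 4: Two-sided exact p-value = sum of Bin(9,0.5) probabilities at or below the observed probability = 0.039062.
Step 5: alpha = 0.1. reject H0.

n_eff = 9, pos = 8, neg = 1, p = 0.039062, reject H0.


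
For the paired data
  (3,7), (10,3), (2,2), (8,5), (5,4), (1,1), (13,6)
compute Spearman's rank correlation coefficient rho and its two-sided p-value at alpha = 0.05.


Step 1: Rank x and y separately (midranks; no ties here).
rank(x): 3->3, 10->6, 2->2, 8->5, 5->4, 1->1, 13->7
rank(y): 7->7, 3->3, 2->2, 5->5, 4->4, 1->1, 6->6
Step 2: d_i = R_x(i) - R_y(i); compute d_i^2.
  (3-7)^2=16, (6-3)^2=9, (2-2)^2=0, (5-5)^2=0, (4-4)^2=0, (1-1)^2=0, (7-6)^2=1
sum(d^2) = 26.
Step 3: rho = 1 - 6*26 / (7*(7^2 - 1)) = 1 - 156/336 = 0.535714.
Step 4: Under H0, t = rho * sqrt((n-2)/(1-rho^2)) = 1.4186 ~ t(5).
Step 5: Two-sided p-value from the t-distribution with 5 df = 0.215217.
Step 6: alpha = 0.05. fail to reject H0.

rho = 0.5357, p = 0.215217, fail to reject H0 at alpha = 0.05.


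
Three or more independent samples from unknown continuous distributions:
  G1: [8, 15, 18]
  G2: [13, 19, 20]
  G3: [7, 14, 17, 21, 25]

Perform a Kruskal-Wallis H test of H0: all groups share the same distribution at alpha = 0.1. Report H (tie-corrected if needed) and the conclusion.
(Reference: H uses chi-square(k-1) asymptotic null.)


Step 1: Combine all N = 11 observations and assign midranks.
sorted (value, group, rank): (7,G3,1), (8,G1,2), (13,G2,3), (14,G3,4), (15,G1,5), (17,G3,6), (18,G1,7), (19,G2,8), (20,G2,9), (21,G3,10), (25,G3,11)
Step 2: Sum ranks within each group.
R_1 = 14 (n_1 = 3)
R_2 = 20 (n_2 = 3)
R_3 = 32 (n_3 = 5)
Step 3: H = 12/(N(N+1)) * sum(R_i^2/n_i) - 3(N+1)
     = 12/(11*12) * (14^2/3 + 20^2/3 + 32^2/5) - 3*12
     = 0.090909 * 403.467 - 36
     = 0.678788.
Step 4: No ties, so H is used without correction.
Step 5: Under H0, H ~ chi^2(2); p-value = 0.712202.
Step 6: alpha = 0.1. fail to reject H0.

H = 0.6788, df = 2, p = 0.712202, fail to reject H0.


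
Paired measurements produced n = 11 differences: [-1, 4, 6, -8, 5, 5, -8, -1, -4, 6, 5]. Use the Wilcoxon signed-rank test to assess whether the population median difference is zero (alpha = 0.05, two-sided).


Step 1: Drop any zero differences (none here) and take |d_i|.
|d| = [1, 4, 6, 8, 5, 5, 8, 1, 4, 6, 5]
Step 2: Midrank |d_i| (ties get averaged ranks).
ranks: |1|->1.5, |4|->3.5, |6|->8.5, |8|->10.5, |5|->6, |5|->6, |8|->10.5, |1|->1.5, |4|->3.5, |6|->8.5, |5|->6
Step 3: Attach original signs; sum ranks with positive sign and with negative sign.
W+ = 3.5 + 8.5 + 6 + 6 + 8.5 + 6 = 38.5
W- = 1.5 + 10.5 + 10.5 + 1.5 + 3.5 = 27.5
(Check: W+ + W- = 66 should equal n(n+1)/2 = 66.)
Step 4: Test statistic W = min(W+, W-) = 27.5.
Step 5: Ties in |d|, so use the tie-corrected normal approximation.
        E[W] = n(n+1)/4 = 11*12/4 = 33.
        Tie groups: |d|=1 (t=2), |d|=4 (t=2), |d|=5 (t=3), |d|=6 (t=2), |d|=8 (t=2); sum(t^3 - t) = 48.
        Var[W] = n(n+1)(2n+1)/24 - sum(t^3-t)/48 = 3036/24 - 48/48 = 125.5.
        z = (W - E[W]) / sqrt(Var[W]) = (27.5 - 33) / 11.2027 = -0.4910.
        Two-sided p = 2*Phi(z) = 0.623459.
Step 6: alpha = 0.05. fail to reject H0.

W+ = 38.5, W- = 27.5, W = min = 27.5, p = 0.623459, fail to reject H0.


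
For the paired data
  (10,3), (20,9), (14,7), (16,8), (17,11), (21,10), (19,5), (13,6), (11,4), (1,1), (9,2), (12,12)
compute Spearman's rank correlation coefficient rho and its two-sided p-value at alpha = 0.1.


Step 1: Rank x and y separately (midranks; no ties here).
rank(x): 10->3, 20->11, 14->7, 16->8, 17->9, 21->12, 19->10, 13->6, 11->4, 1->1, 9->2, 12->5
rank(y): 3->3, 9->9, 7->7, 8->8, 11->11, 10->10, 5->5, 6->6, 4->4, 1->1, 2->2, 12->12
Step 2: d_i = R_x(i) - R_y(i); compute d_i^2.
  (3-3)^2=0, (11-9)^2=4, (7-7)^2=0, (8-8)^2=0, (9-11)^2=4, (12-10)^2=4, (10-5)^2=25, (6-6)^2=0, (4-4)^2=0, (1-1)^2=0, (2-2)^2=0, (5-12)^2=49
sum(d^2) = 86.
Step 3: rho = 1 - 6*86 / (12*(12^2 - 1)) = 1 - 516/1716 = 0.699301.
Step 4: Under H0, t = rho * sqrt((n-2)/(1-rho^2)) = 3.0936 ~ t(10).
Step 5: Two-sided p-value from the t-distribution with 10 df = 0.011374.
Step 6: alpha = 0.1. reject H0.

rho = 0.6993, p = 0.011374, reject H0 at alpha = 0.1.


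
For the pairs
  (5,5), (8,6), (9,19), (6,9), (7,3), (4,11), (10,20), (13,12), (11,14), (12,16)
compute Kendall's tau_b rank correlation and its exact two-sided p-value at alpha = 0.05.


Step 1: Enumerate the 45 unordered pairs (i,j) with i<j and classify each by sign(x_j-x_i) * sign(y_j-y_i).
  (1,2):dx=+3,dy=+1->C; (1,3):dx=+4,dy=+14->C; (1,4):dx=+1,dy=+4->C; (1,5):dx=+2,dy=-2->D
  (1,6):dx=-1,dy=+6->D; (1,7):dx=+5,dy=+15->C; (1,8):dx=+8,dy=+7->C; (1,9):dx=+6,dy=+9->C
  (1,10):dx=+7,dy=+11->C; (2,3):dx=+1,dy=+13->C; (2,4):dx=-2,dy=+3->D; (2,5):dx=-1,dy=-3->C
  (2,6):dx=-4,dy=+5->D; (2,7):dx=+2,dy=+14->C; (2,8):dx=+5,dy=+6->C; (2,9):dx=+3,dy=+8->C
  (2,10):dx=+4,dy=+10->C; (3,4):dx=-3,dy=-10->C; (3,5):dx=-2,dy=-16->C; (3,6):dx=-5,dy=-8->C
  (3,7):dx=+1,dy=+1->C; (3,8):dx=+4,dy=-7->D; (3,9):dx=+2,dy=-5->D; (3,10):dx=+3,dy=-3->D
  (4,5):dx=+1,dy=-6->D; (4,6):dx=-2,dy=+2->D; (4,7):dx=+4,dy=+11->C; (4,8):dx=+7,dy=+3->C
  (4,9):dx=+5,dy=+5->C; (4,10):dx=+6,dy=+7->C; (5,6):dx=-3,dy=+8->D; (5,7):dx=+3,dy=+17->C
  (5,8):dx=+6,dy=+9->C; (5,9):dx=+4,dy=+11->C; (5,10):dx=+5,dy=+13->C; (6,7):dx=+6,dy=+9->C
  (6,8):dx=+9,dy=+1->C; (6,9):dx=+7,dy=+3->C; (6,10):dx=+8,dy=+5->C; (7,8):dx=+3,dy=-8->D
  (7,9):dx=+1,dy=-6->D; (7,10):dx=+2,dy=-4->D; (8,9):dx=-2,dy=+2->D; (8,10):dx=-1,dy=+4->D
  (9,10):dx=+1,dy=+2->C
Step 2: C = 30, D = 15, total pairs = 45.
Step 3: tau = (C - D)/(n(n-1)/2) = (30 - 15)/45 = 0.333333.
Step 4: Exact two-sided p-value (enumerate n! = 3628800 permutations of y under H0): p = 0.216373.
Step 5: alpha = 0.05. fail to reject H0.

tau_b = 0.3333 (C=30, D=15), p = 0.216373, fail to reject H0.


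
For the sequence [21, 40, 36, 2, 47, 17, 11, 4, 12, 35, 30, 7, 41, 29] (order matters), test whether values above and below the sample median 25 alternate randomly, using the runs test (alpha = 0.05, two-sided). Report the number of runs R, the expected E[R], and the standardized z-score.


Step 1: Compute median = 25; label A = above, B = below.
Labels in order: BAABABBBBAABAA  (n_A = 7, n_B = 7)
Step 2: Count runs R = 8.
Step 3: Under H0 (random ordering), E[R] = 2*n_A*n_B/(n_A+n_B) + 1 = 2*7*7/14 + 1 = 8.0000.
        Var[R] = 2*n_A*n_B*(2*n_A*n_B - n_A - n_B) / ((n_A+n_B)^2 * (n_A+n_B-1)) = 8232/2548 = 3.2308.
        SD[R] = 1.7974.
Step 4: R = E[R], so z = 0 with no continuity correction.
Step 5: Two-sided p-value via normal approximation = 2*(1 - Phi(|z|)) = 1.000000.
Step 6: alpha = 0.05. fail to reject H0.

R = 8, z = 0.0000, p = 1.000000, fail to reject H0.


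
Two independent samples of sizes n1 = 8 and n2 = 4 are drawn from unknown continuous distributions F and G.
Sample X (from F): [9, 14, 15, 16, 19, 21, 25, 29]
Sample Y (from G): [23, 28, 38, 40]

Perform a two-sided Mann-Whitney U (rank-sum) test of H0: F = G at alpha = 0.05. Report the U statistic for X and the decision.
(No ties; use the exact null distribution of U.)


Step 1: Combine and sort all 12 observations; assign midranks.
sorted (value, group): (9,X), (14,X), (15,X), (16,X), (19,X), (21,X), (23,Y), (25,X), (28,Y), (29,X), (38,Y), (40,Y)
ranks: 9->1, 14->2, 15->3, 16->4, 19->5, 21->6, 23->7, 25->8, 28->9, 29->10, 38->11, 40->12
Step 2: Rank sum for X: R1 = 1 + 2 + 3 + 4 + 5 + 6 + 8 + 10 = 39.
Step 3: U_X = R1 - n1(n1+1)/2 = 39 - 8*9/2 = 39 - 36 = 3.
       U_Y = n1*n2 - U_X = 32 - 3 = 29.
Step 4: No ties, so the exact null distribution of U (based on enumerating the C(12,8) = 495 equally likely rank assignments) gives the two-sided p-value.
Step 5: p-value = 0.028283; compare to alpha = 0.05. reject H0.

U_X = 3, p = 0.028283, reject H0 at alpha = 0.05.


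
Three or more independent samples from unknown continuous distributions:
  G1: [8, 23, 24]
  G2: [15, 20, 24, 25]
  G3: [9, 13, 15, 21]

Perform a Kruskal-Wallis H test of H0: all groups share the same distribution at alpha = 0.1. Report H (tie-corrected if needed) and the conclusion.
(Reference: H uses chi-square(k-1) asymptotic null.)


Step 1: Combine all N = 11 observations and assign midranks.
sorted (value, group, rank): (8,G1,1), (9,G3,2), (13,G3,3), (15,G2,4.5), (15,G3,4.5), (20,G2,6), (21,G3,7), (23,G1,8), (24,G1,9.5), (24,G2,9.5), (25,G2,11)
Step 2: Sum ranks within each group.
R_1 = 18.5 (n_1 = 3)
R_2 = 31 (n_2 = 4)
R_3 = 16.5 (n_3 = 4)
Step 3: H = 12/(N(N+1)) * sum(R_i^2/n_i) - 3(N+1)
     = 12/(11*12) * (18.5^2/3 + 31^2/4 + 16.5^2/4) - 3*12
     = 0.090909 * 422.396 - 36
     = 2.399621.
Step 4: Ties present; correction factor C = 1 - 12/(11^3 - 11) = 0.990909. Corrected H = 2.399621 / 0.990909 = 2.421636.
Step 5: Under H0, H ~ chi^2(2); p-value = 0.297953.
Step 6: alpha = 0.1. fail to reject H0.

H = 2.4216, df = 2, p = 0.297953, fail to reject H0.


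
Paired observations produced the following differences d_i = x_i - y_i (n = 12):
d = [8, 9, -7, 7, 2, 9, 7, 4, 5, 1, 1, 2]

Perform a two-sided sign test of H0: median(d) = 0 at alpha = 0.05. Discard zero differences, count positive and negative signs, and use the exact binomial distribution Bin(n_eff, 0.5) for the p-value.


Step 1: Discard zero differences. Original n = 12; n_eff = number of nonzero differences = 12.
Nonzero differences (with sign): +8, +9, -7, +7, +2, +9, +7, +4, +5, +1, +1, +2
Step 2: Count signs: positive = 11, negative = 1.
Step 3: Under H0: P(positive) = 0.5, so the number of positives S ~ Bin(12, 0.5).
Step 4: Two-sided exact p-value = sum of Bin(12,0.5) probabilities at or below the observed probability = 0.006348.
Step 5: alpha = 0.05. reject H0.

n_eff = 12, pos = 11, neg = 1, p = 0.006348, reject H0.


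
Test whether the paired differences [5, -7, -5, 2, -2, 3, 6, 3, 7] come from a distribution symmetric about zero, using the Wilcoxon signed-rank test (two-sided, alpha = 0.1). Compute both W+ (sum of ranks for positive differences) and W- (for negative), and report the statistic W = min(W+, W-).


Step 1: Drop any zero differences (none here) and take |d_i|.
|d| = [5, 7, 5, 2, 2, 3, 6, 3, 7]
Step 2: Midrank |d_i| (ties get averaged ranks).
ranks: |5|->5.5, |7|->8.5, |5|->5.5, |2|->1.5, |2|->1.5, |3|->3.5, |6|->7, |3|->3.5, |7|->8.5
Step 3: Attach original signs; sum ranks with positive sign and with negative sign.
W+ = 5.5 + 1.5 + 3.5 + 7 + 3.5 + 8.5 = 29.5
W- = 8.5 + 5.5 + 1.5 = 15.5
(Check: W+ + W- = 45 should equal n(n+1)/2 = 45.)
Step 4: Test statistic W = min(W+, W-) = 15.5.
Step 5: Ties in |d|, so use the tie-corrected normal approximation.
        E[W] = n(n+1)/4 = 9*10/4 = 22.5.
        Tie groups: |d|=2 (t=2), |d|=3 (t=2), |d|=5 (t=2), |d|=7 (t=2); sum(t^3 - t) = 24.
        Var[W] = n(n+1)(2n+1)/24 - sum(t^3-t)/48 = 1710/24 - 24/48 = 70.75.
        z = (W - E[W]) / sqrt(Var[W]) = (15.5 - 22.5) / 8.4113 = -0.8322.
        Two-sided p = 2*Phi(z) = 0.405288.
Step 6: alpha = 0.1. fail to reject H0.

W+ = 29.5, W- = 15.5, W = min = 15.5, p = 0.405288, fail to reject H0.


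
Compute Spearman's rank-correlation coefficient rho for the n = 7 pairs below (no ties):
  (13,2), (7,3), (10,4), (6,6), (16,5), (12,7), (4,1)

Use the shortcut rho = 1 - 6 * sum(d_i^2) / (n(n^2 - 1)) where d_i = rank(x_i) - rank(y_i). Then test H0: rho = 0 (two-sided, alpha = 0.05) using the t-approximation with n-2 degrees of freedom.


Step 1: Rank x and y separately (midranks; no ties here).
rank(x): 13->6, 7->3, 10->4, 6->2, 16->7, 12->5, 4->1
rank(y): 2->2, 3->3, 4->4, 6->6, 5->5, 7->7, 1->1
Step 2: d_i = R_x(i) - R_y(i); compute d_i^2.
  (6-2)^2=16, (3-3)^2=0, (4-4)^2=0, (2-6)^2=16, (7-5)^2=4, (5-7)^2=4, (1-1)^2=0
sum(d^2) = 40.
Step 3: rho = 1 - 6*40 / (7*(7^2 - 1)) = 1 - 240/336 = 0.285714.
Step 4: Under H0, t = rho * sqrt((n-2)/(1-rho^2)) = 0.6667 ~ t(5).
Step 5: Two-sided p-value from the t-distribution with 5 df = 0.534509.
Step 6: alpha = 0.05. fail to reject H0.

rho = 0.2857, p = 0.534509, fail to reject H0 at alpha = 0.05.


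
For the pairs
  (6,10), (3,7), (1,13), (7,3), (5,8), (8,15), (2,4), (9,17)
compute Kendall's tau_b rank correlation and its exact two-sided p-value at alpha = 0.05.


Step 1: Enumerate the 28 unordered pairs (i,j) with i<j and classify each by sign(x_j-x_i) * sign(y_j-y_i).
  (1,2):dx=-3,dy=-3->C; (1,3):dx=-5,dy=+3->D; (1,4):dx=+1,dy=-7->D; (1,5):dx=-1,dy=-2->C
  (1,6):dx=+2,dy=+5->C; (1,7):dx=-4,dy=-6->C; (1,8):dx=+3,dy=+7->C; (2,3):dx=-2,dy=+6->D
  (2,4):dx=+4,dy=-4->D; (2,5):dx=+2,dy=+1->C; (2,6):dx=+5,dy=+8->C; (2,7):dx=-1,dy=-3->C
  (2,8):dx=+6,dy=+10->C; (3,4):dx=+6,dy=-10->D; (3,5):dx=+4,dy=-5->D; (3,6):dx=+7,dy=+2->C
  (3,7):dx=+1,dy=-9->D; (3,8):dx=+8,dy=+4->C; (4,5):dx=-2,dy=+5->D; (4,6):dx=+1,dy=+12->C
  (4,7):dx=-5,dy=+1->D; (4,8):dx=+2,dy=+14->C; (5,6):dx=+3,dy=+7->C; (5,7):dx=-3,dy=-4->C
  (5,8):dx=+4,dy=+9->C; (6,7):dx=-6,dy=-11->C; (6,8):dx=+1,dy=+2->C; (7,8):dx=+7,dy=+13->C
Step 2: C = 19, D = 9, total pairs = 28.
Step 3: tau = (C - D)/(n(n-1)/2) = (19 - 9)/28 = 0.357143.
Step 4: Exact two-sided p-value (enumerate n! = 40320 permutations of y under H0): p = 0.275099.
Step 5: alpha = 0.05. fail to reject H0.

tau_b = 0.3571 (C=19, D=9), p = 0.275099, fail to reject H0.


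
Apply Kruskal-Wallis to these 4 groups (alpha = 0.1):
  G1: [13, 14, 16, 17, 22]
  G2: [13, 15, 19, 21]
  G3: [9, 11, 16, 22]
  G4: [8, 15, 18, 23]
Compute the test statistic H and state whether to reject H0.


Step 1: Combine all N = 17 observations and assign midranks.
sorted (value, group, rank): (8,G4,1), (9,G3,2), (11,G3,3), (13,G1,4.5), (13,G2,4.5), (14,G1,6), (15,G2,7.5), (15,G4,7.5), (16,G1,9.5), (16,G3,9.5), (17,G1,11), (18,G4,12), (19,G2,13), (21,G2,14), (22,G1,15.5), (22,G3,15.5), (23,G4,17)
Step 2: Sum ranks within each group.
R_1 = 46.5 (n_1 = 5)
R_2 = 39 (n_2 = 4)
R_3 = 30 (n_3 = 4)
R_4 = 37.5 (n_4 = 4)
Step 3: H = 12/(N(N+1)) * sum(R_i^2/n_i) - 3(N+1)
     = 12/(17*18) * (46.5^2/5 + 39^2/4 + 30^2/4 + 37.5^2/4) - 3*18
     = 0.039216 * 1389.26 - 54
     = 0.480882.
Step 4: Ties present; correction factor C = 1 - 24/(17^3 - 17) = 0.995098. Corrected H = 0.480882 / 0.995098 = 0.483251.
Step 5: Under H0, H ~ chi^2(3); p-value = 0.922555.
Step 6: alpha = 0.1. fail to reject H0.

H = 0.4833, df = 3, p = 0.922555, fail to reject H0.


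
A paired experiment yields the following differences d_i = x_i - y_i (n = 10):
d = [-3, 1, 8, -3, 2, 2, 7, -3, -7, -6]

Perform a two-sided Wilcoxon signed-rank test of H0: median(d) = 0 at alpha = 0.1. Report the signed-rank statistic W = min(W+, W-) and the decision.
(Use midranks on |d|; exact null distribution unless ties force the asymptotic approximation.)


Step 1: Drop any zero differences (none here) and take |d_i|.
|d| = [3, 1, 8, 3, 2, 2, 7, 3, 7, 6]
Step 2: Midrank |d_i| (ties get averaged ranks).
ranks: |3|->5, |1|->1, |8|->10, |3|->5, |2|->2.5, |2|->2.5, |7|->8.5, |3|->5, |7|->8.5, |6|->7
Step 3: Attach original signs; sum ranks with positive sign and with negative sign.
W+ = 1 + 10 + 2.5 + 2.5 + 8.5 = 24.5
W- = 5 + 5 + 5 + 8.5 + 7 = 30.5
(Check: W+ + W- = 55 should equal n(n+1)/2 = 55.)
Step 4: Test statistic W = min(W+, W-) = 24.5.
Step 5: Ties in |d|, so use the tie-corrected normal approximation.
        E[W] = n(n+1)/4 = 10*11/4 = 27.5.
        Tie groups: |d|=2 (t=2), |d|=3 (t=3), |d|=7 (t=2); sum(t^3 - t) = 36.
        Var[W] = n(n+1)(2n+1)/24 - sum(t^3-t)/48 = 2310/24 - 36/48 = 95.5.
        z = (W - E[W]) / sqrt(Var[W]) = (24.5 - 27.5) / 9.7724 = -0.3070.
        Two-sided p = 2*Phi(z) = 0.758853.
Step 6: alpha = 0.1. fail to reject H0.

W+ = 24.5, W- = 30.5, W = min = 24.5, p = 0.758853, fail to reject H0.


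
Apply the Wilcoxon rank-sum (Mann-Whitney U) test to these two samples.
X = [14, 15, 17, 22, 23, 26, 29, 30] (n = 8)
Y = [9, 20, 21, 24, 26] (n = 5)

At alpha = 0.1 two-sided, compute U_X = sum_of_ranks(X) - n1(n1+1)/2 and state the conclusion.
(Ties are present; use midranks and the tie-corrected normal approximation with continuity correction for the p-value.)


Step 1: Combine and sort all 13 observations; assign midranks.
sorted (value, group): (9,Y), (14,X), (15,X), (17,X), (20,Y), (21,Y), (22,X), (23,X), (24,Y), (26,X), (26,Y), (29,X), (30,X)
ranks: 9->1, 14->2, 15->3, 17->4, 20->5, 21->6, 22->7, 23->8, 24->9, 26->10.5, 26->10.5, 29->12, 30->13
Step 2: Rank sum for X: R1 = 2 + 3 + 4 + 7 + 8 + 10.5 + 12 + 13 = 59.5.
Step 3: U_X = R1 - n1(n1+1)/2 = 59.5 - 8*9/2 = 59.5 - 36 = 23.5.
       U_Y = n1*n2 - U_X = 40 - 23.5 = 16.5.
Step 4: Ties are present, so use the tie-corrected normal approximation (with continuity correction) for the p-value.
Step 5: p-value = 0.660111; compare to alpha = 0.1. fail to reject H0.

U_X = 23.5, p = 0.660111, fail to reject H0 at alpha = 0.1.


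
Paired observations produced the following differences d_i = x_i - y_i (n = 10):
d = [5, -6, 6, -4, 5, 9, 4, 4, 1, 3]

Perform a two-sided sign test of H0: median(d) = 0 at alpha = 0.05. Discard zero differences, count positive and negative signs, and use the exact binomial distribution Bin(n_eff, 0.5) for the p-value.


Step 1: Discard zero differences. Original n = 10; n_eff = number of nonzero differences = 10.
Nonzero differences (with sign): +5, -6, +6, -4, +5, +9, +4, +4, +1, +3
Step 2: Count signs: positive = 8, negative = 2.
Step 3: Under H0: P(positive) = 0.5, so the number of positives S ~ Bin(10, 0.5).
Step 4: Two-sided exact p-value = sum of Bin(10,0.5) probabilities at or below the observed probability = 0.109375.
Step 5: alpha = 0.05. fail to reject H0.

n_eff = 10, pos = 8, neg = 2, p = 0.109375, fail to reject H0.


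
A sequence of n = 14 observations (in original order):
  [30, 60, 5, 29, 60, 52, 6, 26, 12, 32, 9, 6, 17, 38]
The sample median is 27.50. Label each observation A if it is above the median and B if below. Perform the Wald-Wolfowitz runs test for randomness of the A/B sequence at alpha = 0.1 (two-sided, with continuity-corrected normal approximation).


Step 1: Compute median = 27.50; label A = above, B = below.
Labels in order: AABAAABBBABBBA  (n_A = 7, n_B = 7)
Step 2: Count runs R = 7.
Step 3: Under H0 (random ordering), E[R] = 2*n_A*n_B/(n_A+n_B) + 1 = 2*7*7/14 + 1 = 8.0000.
        Var[R] = 2*n_A*n_B*(2*n_A*n_B - n_A - n_B) / ((n_A+n_B)^2 * (n_A+n_B-1)) = 8232/2548 = 3.2308.
        SD[R] = 1.7974.
Step 4: Continuity-corrected z = (R + 0.5 - E[R]) / SD[R] = (7 + 0.5 - 8.0000) / 1.7974 = -0.2782.
Step 5: Two-sided p-value via normal approximation = 2*(1 - Phi(|z|)) = 0.780879.
Step 6: alpha = 0.1. fail to reject H0.

R = 7, z = -0.2782, p = 0.780879, fail to reject H0.


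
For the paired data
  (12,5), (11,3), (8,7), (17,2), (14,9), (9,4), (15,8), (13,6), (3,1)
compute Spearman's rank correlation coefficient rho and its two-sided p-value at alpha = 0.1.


Step 1: Rank x and y separately (midranks; no ties here).
rank(x): 12->5, 11->4, 8->2, 17->9, 14->7, 9->3, 15->8, 13->6, 3->1
rank(y): 5->5, 3->3, 7->7, 2->2, 9->9, 4->4, 8->8, 6->6, 1->1
Step 2: d_i = R_x(i) - R_y(i); compute d_i^2.
  (5-5)^2=0, (4-3)^2=1, (2-7)^2=25, (9-2)^2=49, (7-9)^2=4, (3-4)^2=1, (8-8)^2=0, (6-6)^2=0, (1-1)^2=0
sum(d^2) = 80.
Step 3: rho = 1 - 6*80 / (9*(9^2 - 1)) = 1 - 480/720 = 0.333333.
Step 4: Under H0, t = rho * sqrt((n-2)/(1-rho^2)) = 0.9354 ~ t(7).
Step 5: Two-sided p-value from the t-distribution with 7 df = 0.380713.
Step 6: alpha = 0.1. fail to reject H0.

rho = 0.3333, p = 0.380713, fail to reject H0 at alpha = 0.1.
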